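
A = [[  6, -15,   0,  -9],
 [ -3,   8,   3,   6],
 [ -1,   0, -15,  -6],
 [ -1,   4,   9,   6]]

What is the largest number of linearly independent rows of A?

Row reduce to echelon form.
R2 ← R2 + (1/2)·R1: [0, 1/2, 3, 3/2]
R3 ← R3 + (1/6)·R1: [0, -5/2, -15, -15/2]
R4 ← R4 + (1/6)·R1: [0, 3/2, 9, 9/2]
R3 ← R3 + (5)·R2: [0, 0, 0, 0]
R4 ← R4 − (3)·R2: [0, 0, 0, 0]
Echelon form has 2 nonzero rows, so rank(A) = 2.
The rank gives the maximum number of linearly independent rows: 2.

2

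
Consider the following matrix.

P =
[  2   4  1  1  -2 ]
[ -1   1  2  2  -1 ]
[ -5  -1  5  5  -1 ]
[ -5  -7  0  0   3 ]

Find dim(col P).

2

Row reduce to echelon form.
R2 ← R2 + (1/2)·R1: [0, 3, 5/2, 5/2, -2]
R3 ← R3 + (5/2)·R1: [0, 9, 15/2, 15/2, -6]
R4 ← R4 + (5/2)·R1: [0, 3, 5/2, 5/2, -2]
R3 ← R3 − (3)·R2: [0, 0, 0, 0, 0]
R4 ← R4 − R2: [0, 0, 0, 0, 0]
Echelon form has 2 nonzero rows, so rank(P) = 2.
The column space has dimension equal to the rank: 2.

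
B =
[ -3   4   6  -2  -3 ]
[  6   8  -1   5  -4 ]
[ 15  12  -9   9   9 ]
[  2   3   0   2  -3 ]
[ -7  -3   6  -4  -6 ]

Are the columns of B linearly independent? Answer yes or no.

no

Row reduce B to echelon form.
R2 ← R2 + (2)·R1: [0, 16, 11, 1, -10]
R3 ← R3 + (5)·R1: [0, 32, 21, -1, -6]
R4 ← R4 + (2/3)·R1: [0, 17/3, 4, 2/3, -5]
R5 ← R5 − (7/3)·R1: [0, -37/3, -8, 2/3, 1]
R3 ← R3 − (2)·R2: [0, 0, -1, -3, 14]
R4 ← R4 − (17/48)·R2: [0, 0, 5/48, 5/16, -35/24]
R5 ← R5 + (37/48)·R2: [0, 0, 23/48, 23/16, -161/24]
R4 ← R4 + (5/48)·R3: [0, 0, 0, 0, 0]
R5 ← R5 + (23/48)·R3: [0, 0, 0, 0, 0]
3 pivots among 5 columns.
Only 3 < 5 pivot columns, so the columns are linearly dependent.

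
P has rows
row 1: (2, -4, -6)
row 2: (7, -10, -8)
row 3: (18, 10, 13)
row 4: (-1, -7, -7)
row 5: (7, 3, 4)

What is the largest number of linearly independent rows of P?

Row reduce to echelon form.
R2 ← R2 − (7/2)·R1: [0, 4, 13]
R3 ← R3 − (9)·R1: [0, 46, 67]
R4 ← R4 + (1/2)·R1: [0, -9, -10]
R5 ← R5 − (7/2)·R1: [0, 17, 25]
R3 ← R3 − (23/2)·R2: [0, 0, -165/2]
R4 ← R4 + (9/4)·R2: [0, 0, 77/4]
R5 ← R5 − (17/4)·R2: [0, 0, -121/4]
R4 ← R4 + (7/30)·R3: [0, 0, 0]
R5 ← R5 − (11/30)·R3: [0, 0, 0]
Echelon form has 3 nonzero rows, so rank(P) = 3.
The rank gives the maximum number of linearly independent rows: 3.

3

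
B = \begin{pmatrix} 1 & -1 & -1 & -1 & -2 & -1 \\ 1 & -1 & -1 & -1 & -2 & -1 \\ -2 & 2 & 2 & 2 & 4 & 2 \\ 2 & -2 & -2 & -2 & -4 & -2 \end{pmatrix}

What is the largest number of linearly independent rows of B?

Row reduce to echelon form.
R2 ← R2 − R1: [0, 0, 0, 0, 0, 0]
R3 ← R3 + (2)·R1: [0, 0, 0, 0, 0, 0]
R4 ← R4 − (2)·R1: [0, 0, 0, 0, 0, 0]
Echelon form has 1 nonzero row, so rank(B) = 1.
The rank gives the maximum number of linearly independent rows: 1.

1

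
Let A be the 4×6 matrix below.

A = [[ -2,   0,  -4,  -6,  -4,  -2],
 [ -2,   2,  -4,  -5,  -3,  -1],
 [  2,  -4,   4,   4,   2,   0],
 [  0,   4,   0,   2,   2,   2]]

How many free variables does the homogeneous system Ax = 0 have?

4

Row reduce to echelon form.
R2 ← R2 − R1: [0, 2, 0, 1, 1, 1]
R3 ← R3 + R1: [0, -4, 0, -2, -2, -2]
R3 ← R3 + (2)·R2: [0, 0, 0, 0, 0, 0]
R4 ← R4 − (2)·R2: [0, 0, 0, 0, 0, 0]
2 nonzero rows, so rank(A) = 2.
A has 6 columns; by rank–nullity, nullity = 6 − 2 = 4.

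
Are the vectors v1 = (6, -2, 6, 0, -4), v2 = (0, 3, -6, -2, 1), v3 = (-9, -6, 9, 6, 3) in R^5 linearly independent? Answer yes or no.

Form the matrix with these vectors as rows and row reduce.
R3 ← R3 + (3/2)·R1: [0, -9, 18, 6, -3]
R3 ← R3 + (3)·R2: [0, 0, 0, 0, 0]
2 nonzero rows, so the 3 vectors span a space of dimension 2.
Since 2 < 3, the vectors are linearly dependent.

no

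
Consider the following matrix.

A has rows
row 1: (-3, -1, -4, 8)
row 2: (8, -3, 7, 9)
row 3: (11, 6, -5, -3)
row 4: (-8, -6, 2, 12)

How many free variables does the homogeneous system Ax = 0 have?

Row reduce to echelon form.
R2 ← R2 + (8/3)·R1: [0, -17/3, -11/3, 91/3]
R3 ← R3 + (11/3)·R1: [0, 7/3, -59/3, 79/3]
R4 ← R4 − (8/3)·R1: [0, -10/3, 38/3, -28/3]
R3 ← R3 + (7/17)·R2: [0, 0, -360/17, 660/17]
R4 ← R4 − (10/17)·R2: [0, 0, 252/17, -462/17]
R4 ← R4 + (7/10)·R3: [0, 0, 0, 0]
3 nonzero rows, so rank(A) = 3.
A has 4 columns; by rank–nullity, nullity = 4 − 3 = 1.

1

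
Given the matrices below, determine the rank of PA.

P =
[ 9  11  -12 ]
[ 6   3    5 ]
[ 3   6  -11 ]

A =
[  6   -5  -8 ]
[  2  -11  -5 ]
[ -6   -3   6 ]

First compute PA:
[[148, -130, -199],
 [ 12, -78, -33],
 [ 96, -48, -120]]
Now row reduce the product.
R2 ← R2 − (3/37)·R1: [0, -2496/37, -624/37]
R3 ← R3 − (24/37)·R1: [0, 1344/37, 336/37]
R3 ← R3 + (7/13)·R2: [0, 0, 0]
2 nonzero rows, so rank(PA) = 2.

2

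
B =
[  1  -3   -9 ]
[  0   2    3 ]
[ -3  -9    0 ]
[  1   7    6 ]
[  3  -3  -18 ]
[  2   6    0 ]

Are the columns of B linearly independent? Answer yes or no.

Row reduce B to echelon form.
R3 ← R3 + (3)·R1: [0, -18, -27]
R4 ← R4 − R1: [0, 10, 15]
R5 ← R5 − (3)·R1: [0, 6, 9]
R6 ← R6 − (2)·R1: [0, 12, 18]
R3 ← R3 + (9)·R2: [0, 0, 0]
R4 ← R4 − (5)·R2: [0, 0, 0]
R5 ← R5 − (3)·R2: [0, 0, 0]
R6 ← R6 − (6)·R2: [0, 0, 0]
2 pivots among 3 columns.
Only 2 < 3 pivot columns, so the columns are linearly dependent.

no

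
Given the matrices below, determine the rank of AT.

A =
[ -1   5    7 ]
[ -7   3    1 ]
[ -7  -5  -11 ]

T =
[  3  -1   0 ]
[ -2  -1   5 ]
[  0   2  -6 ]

First compute AT:
[[-13,  10, -17],
 [-27,   6,   9],
 [-11, -10,  41]]
Now row reduce the product.
R2 ← R2 − (27/13)·R1: [0, -192/13, 576/13]
R3 ← R3 − (11/13)·R1: [0, -240/13, 720/13]
R3 ← R3 − (5/4)·R2: [0, 0, 0]
2 nonzero rows, so rank(AT) = 2.

2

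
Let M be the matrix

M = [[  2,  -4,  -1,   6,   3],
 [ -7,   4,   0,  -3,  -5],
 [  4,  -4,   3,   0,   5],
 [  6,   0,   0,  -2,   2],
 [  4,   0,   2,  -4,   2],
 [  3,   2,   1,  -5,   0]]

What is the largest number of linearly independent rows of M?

3

Row reduce to echelon form.
R2 ← R2 + (7/2)·R1: [0, -10, -7/2, 18, 11/2]
R3 ← R3 − (2)·R1: [0, 4, 5, -12, -1]
R4 ← R4 − (3)·R1: [0, 12, 3, -20, -7]
R5 ← R5 − (2)·R1: [0, 8, 4, -16, -4]
R6 ← R6 − (3/2)·R1: [0, 8, 5/2, -14, -9/2]
R3 ← R3 + (2/5)·R2: [0, 0, 18/5, -24/5, 6/5]
R4 ← R4 + (6/5)·R2: [0, 0, -6/5, 8/5, -2/5]
R5 ← R5 + (4/5)·R2: [0, 0, 6/5, -8/5, 2/5]
R6 ← R6 + (4/5)·R2: [0, 0, -3/10, 2/5, -1/10]
R4 ← R4 + (1/3)·R3: [0, 0, 0, 0, 0]
R5 ← R5 − (1/3)·R3: [0, 0, 0, 0, 0]
R6 ← R6 + (1/12)·R3: [0, 0, 0, 0, 0]
Echelon form has 3 nonzero rows, so rank(M) = 3.
The rank gives the maximum number of linearly independent rows: 3.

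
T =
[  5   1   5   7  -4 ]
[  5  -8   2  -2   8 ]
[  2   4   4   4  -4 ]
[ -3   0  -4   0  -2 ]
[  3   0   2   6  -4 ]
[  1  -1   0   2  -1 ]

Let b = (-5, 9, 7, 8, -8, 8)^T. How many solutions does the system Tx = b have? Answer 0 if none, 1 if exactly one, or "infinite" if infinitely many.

0

Row reduce the augmented matrix [T | b].
R2 ← R2 − R1: [0, -9, -3, -9, 12, 14]
R3 ← R3 − (2/5)·R1: [0, 18/5, 2, 6/5, -12/5, 9]
R4 ← R4 + (3/5)·R1: [0, 3/5, -1, 21/5, -22/5, 5]
R5 ← R5 − (3/5)·R1: [0, -3/5, -1, 9/5, -8/5, -5]
R6 ← R6 − (1/5)·R1: [0, -6/5, -1, 3/5, -1/5, 9]
R3 ← R3 + (2/5)·R2: [0, 0, 4/5, -12/5, 12/5, 73/5]
R4 ← R4 + (1/15)·R2: [0, 0, -6/5, 18/5, -18/5, 89/15]
R5 ← R5 − (1/15)·R2: [0, 0, -4/5, 12/5, -12/5, -89/15]
R6 ← R6 − (2/15)·R2: [0, 0, -3/5, 9/5, -9/5, 107/15]
R4 ← R4 + (3/2)·R3: [0, 0, 0, 0, 0, 167/6]
R5 ← R5 + R3: [0, 0, 0, 0, 0, 26/3]
R6 ← R6 + (3/4)·R3: [0, 0, 0, 0, 0, 217/12]
R5 ← R5 − (52/167)·R4: [0, 0, 0, 0, 0, 0]
R6 ← R6 − (217/334)·R4: [0, 0, 0, 0, 0, 0]
The echelon form has 4 nonzero rows; the last pivot sits in the augmented column, so rank(T) = 3 but rank([T|b]) = 4.
Since the ranks differ, the system is inconsistent.
It has no solutions.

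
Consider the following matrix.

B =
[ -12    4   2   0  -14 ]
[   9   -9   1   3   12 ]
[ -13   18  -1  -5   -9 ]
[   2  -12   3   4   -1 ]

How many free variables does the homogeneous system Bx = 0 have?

1

Row reduce to echelon form.
R2 ← R2 + (3/4)·R1: [0, -6, 5/2, 3, 3/2]
R3 ← R3 − (13/12)·R1: [0, 41/3, -19/6, -5, 37/6]
R4 ← R4 + (1/6)·R1: [0, -34/3, 10/3, 4, -10/3]
R3 ← R3 + (41/18)·R2: [0, 0, 91/36, 11/6, 115/12]
R4 ← R4 − (17/9)·R2: [0, 0, -25/18, -5/3, -37/6]
R4 ← R4 + (50/91)·R3: [0, 0, 0, -60/91, -82/91]
4 nonzero rows, so rank(B) = 4.
B has 5 columns; by rank–nullity, nullity = 5 − 4 = 1.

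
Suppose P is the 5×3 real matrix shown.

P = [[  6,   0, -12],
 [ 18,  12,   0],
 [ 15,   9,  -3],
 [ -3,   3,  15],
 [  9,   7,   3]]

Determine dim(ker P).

Row reduce to echelon form.
R2 ← R2 − (3)·R1: [0, 12, 36]
R3 ← R3 − (5/2)·R1: [0, 9, 27]
R4 ← R4 + (1/2)·R1: [0, 3, 9]
R5 ← R5 − (3/2)·R1: [0, 7, 21]
R3 ← R3 − (3/4)·R2: [0, 0, 0]
R4 ← R4 − (1/4)·R2: [0, 0, 0]
R5 ← R5 − (7/12)·R2: [0, 0, 0]
2 nonzero rows, so rank(P) = 2.
P has 3 columns; by rank–nullity, nullity = 3 − 2 = 1.

1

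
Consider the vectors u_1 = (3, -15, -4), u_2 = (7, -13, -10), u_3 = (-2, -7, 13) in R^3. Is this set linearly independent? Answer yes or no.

Form the matrix with these vectors as rows and row reduce.
R2 ← R2 − (7/3)·R1: [0, 22, -2/3]
R3 ← R3 + (2/3)·R1: [0, -17, 31/3]
R3 ← R3 + (17/22)·R2: [0, 0, 108/11]
3 nonzero rows, so the 3 vectors span a space of dimension 3.
Since 3 = 3, the vectors are linearly independent.

yes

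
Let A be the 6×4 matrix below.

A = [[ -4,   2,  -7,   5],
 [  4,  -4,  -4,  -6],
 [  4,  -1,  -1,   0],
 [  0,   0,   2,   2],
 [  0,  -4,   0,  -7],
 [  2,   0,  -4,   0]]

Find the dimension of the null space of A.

0

Row reduce to echelon form.
R2 ← R2 + R1: [0, -2, -11, -1]
R3 ← R3 + R1: [0, 1, -8, 5]
R6 ← R6 + (1/2)·R1: [0, 1, -15/2, 5/2]
R3 ← R3 + (1/2)·R2: [0, 0, -27/2, 9/2]
R5 ← R5 − (2)·R2: [0, 0, 22, -5]
R6 ← R6 + (1/2)·R2: [0, 0, -13, 2]
R4 ← R4 + (4/27)·R3: [0, 0, 0, 8/3]
R5 ← R5 + (44/27)·R3: [0, 0, 0, 7/3]
R6 ← R6 − (26/27)·R3: [0, 0, 0, -7/3]
R5 ← R5 − (7/8)·R4: [0, 0, 0, 0]
R6 ← R6 + (7/8)·R4: [0, 0, 0, 0]
4 nonzero rows, so rank(A) = 4.
A has 4 columns; by rank–nullity, nullity = 4 − 4 = 0.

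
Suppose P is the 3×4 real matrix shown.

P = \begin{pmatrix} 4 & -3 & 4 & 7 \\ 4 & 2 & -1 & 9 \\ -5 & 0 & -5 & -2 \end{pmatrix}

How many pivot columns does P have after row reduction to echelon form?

Row reduce to echelon form.
R2 ← R2 − R1: [0, 5, -5, 2]
R3 ← R3 + (5/4)·R1: [0, -15/4, 0, 27/4]
R3 ← R3 + (3/4)·R2: [0, 0, -15/4, 33/4]
Echelon form has 3 nonzero rows, so rank(P) = 3.
Each nonzero row contributes one pivot column: 3 pivot columns.

3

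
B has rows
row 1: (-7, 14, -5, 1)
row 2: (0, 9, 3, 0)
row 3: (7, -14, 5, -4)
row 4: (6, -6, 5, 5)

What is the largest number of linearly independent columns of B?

4

Row reduce to echelon form.
R3 ← R3 + R1: [0, 0, 0, -3]
R4 ← R4 + (6/7)·R1: [0, 6, 5/7, 41/7]
R4 ← R4 − (2/3)·R2: [0, 0, -9/7, 41/7]
Swap R3 ↔ R4
Echelon form has 4 nonzero rows, so rank(B) = 4.
The rank gives the maximum number of linearly independent columns: 4.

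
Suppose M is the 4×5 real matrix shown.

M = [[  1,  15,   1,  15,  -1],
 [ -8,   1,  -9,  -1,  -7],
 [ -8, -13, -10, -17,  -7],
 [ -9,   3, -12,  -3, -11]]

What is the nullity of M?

Row reduce to echelon form.
R2 ← R2 + (8)·R1: [0, 121, -1, 119, -15]
R3 ← R3 + (8)·R1: [0, 107, -2, 103, -15]
R4 ← R4 + (9)·R1: [0, 138, -3, 132, -20]
R3 ← R3 − (107/121)·R2: [0, 0, -135/121, -270/121, -210/121]
R4 ← R4 − (138/121)·R2: [0, 0, -225/121, -450/121, -350/121]
R4 ← R4 − (5/3)·R3: [0, 0, 0, 0, 0]
3 nonzero rows, so rank(M) = 3.
M has 5 columns; by rank–nullity, nullity = 5 − 3 = 2.

2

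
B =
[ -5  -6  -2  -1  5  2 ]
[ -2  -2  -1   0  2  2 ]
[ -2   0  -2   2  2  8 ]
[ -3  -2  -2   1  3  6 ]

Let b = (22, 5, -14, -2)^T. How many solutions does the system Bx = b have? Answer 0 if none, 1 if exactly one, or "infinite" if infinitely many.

Row reduce the augmented matrix [B | b].
R2 ← R2 − (2/5)·R1: [0, 2/5, -1/5, 2/5, 0, 6/5, -19/5]
R3 ← R3 − (2/5)·R1: [0, 12/5, -6/5, 12/5, 0, 36/5, -114/5]
R4 ← R4 − (3/5)·R1: [0, 8/5, -4/5, 8/5, 0, 24/5, -76/5]
R3 ← R3 − (6)·R2: [0, 0, 0, 0, 0, 0, 0]
R4 ← R4 − (4)·R2: [0, 0, 0, 0, 0, 0, 0]
The echelon form has 2 nonzero rows, and every pivot lies in the first 6 columns, so rank(B) = rank([B|b]) = 2.
The system is consistent.
rank = 2 < 6 unknowns, so there are infinitely many solutions.

infinite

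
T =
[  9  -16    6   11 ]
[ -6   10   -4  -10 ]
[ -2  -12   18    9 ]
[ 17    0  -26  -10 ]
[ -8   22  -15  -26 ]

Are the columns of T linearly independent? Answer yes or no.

yes

Row reduce T to echelon form.
R2 ← R2 + (2/3)·R1: [0, -2/3, 0, -8/3]
R3 ← R3 + (2/9)·R1: [0, -140/9, 58/3, 103/9]
R4 ← R4 − (17/9)·R1: [0, 272/9, -112/3, -277/9]
R5 ← R5 + (8/9)·R1: [0, 70/9, -29/3, -146/9]
R3 ← R3 − (70/3)·R2: [0, 0, 58/3, 221/3]
R4 ← R4 + (136/3)·R2: [0, 0, -112/3, -455/3]
R5 ← R5 + (35/3)·R2: [0, 0, -29/3, -142/3]
R4 ← R4 + (56/29)·R3: [0, 0, 0, -273/29]
R5 ← R5 + (1/2)·R3: [0, 0, 0, -21/2]
R5 ← R5 − (29/26)·R4: [0, 0, 0, 0]
4 pivots among 4 columns.
Every column is a pivot column, so the columns are linearly independent.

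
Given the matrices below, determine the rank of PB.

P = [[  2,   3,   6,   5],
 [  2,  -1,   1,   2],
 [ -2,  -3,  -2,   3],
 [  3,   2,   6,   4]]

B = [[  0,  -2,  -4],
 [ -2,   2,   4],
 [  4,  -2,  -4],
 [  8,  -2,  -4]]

First compute PB:
[[ 58, -20, -40],
 [ 22, -12, -24],
 [ 22,  -4,  -8],
 [ 52, -22, -44]]
Now row reduce the product.
R2 ← R2 − (11/29)·R1: [0, -128/29, -256/29]
R3 ← R3 − (11/29)·R1: [0, 104/29, 208/29]
R4 ← R4 − (26/29)·R1: [0, -118/29, -236/29]
R3 ← R3 + (13/16)·R2: [0, 0, 0]
R4 ← R4 − (59/64)·R2: [0, 0, 0]
2 nonzero rows, so rank(PB) = 2.

2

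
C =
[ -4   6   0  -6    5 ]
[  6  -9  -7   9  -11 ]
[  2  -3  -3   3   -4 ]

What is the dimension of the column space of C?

Row reduce to echelon form.
R2 ← R2 + (3/2)·R1: [0, 0, -7, 0, -7/2]
R3 ← R3 + (1/2)·R1: [0, 0, -3, 0, -3/2]
R3 ← R3 − (3/7)·R2: [0, 0, 0, 0, 0]
Echelon form has 2 nonzero rows, so rank(C) = 2.
The column space has dimension equal to the rank: 2.

2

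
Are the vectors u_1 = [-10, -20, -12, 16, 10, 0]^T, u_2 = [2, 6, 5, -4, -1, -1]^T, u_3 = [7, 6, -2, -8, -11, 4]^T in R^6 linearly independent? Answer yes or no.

no

Form the matrix with these vectors as rows and row reduce.
R2 ← R2 + (1/5)·R1: [0, 2, 13/5, -4/5, 1, -1]
R3 ← R3 + (7/10)·R1: [0, -8, -52/5, 16/5, -4, 4]
R3 ← R3 + (4)·R2: [0, 0, 0, 0, 0, 0]
2 nonzero rows, so the 3 vectors span a space of dimension 2.
Since 2 < 3, the vectors are linearly dependent.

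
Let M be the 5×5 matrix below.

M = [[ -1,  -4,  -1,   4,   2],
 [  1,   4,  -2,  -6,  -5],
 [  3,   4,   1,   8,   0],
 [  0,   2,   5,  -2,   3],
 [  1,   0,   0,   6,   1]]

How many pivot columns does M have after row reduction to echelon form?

3

Row reduce to echelon form.
R2 ← R2 + R1: [0, 0, -3, -2, -3]
R3 ← R3 + (3)·R1: [0, -8, -2, 20, 6]
R5 ← R5 + R1: [0, -4, -1, 10, 3]
Swap R2 ↔ R3
R4 ← R4 + (1/4)·R2: [0, 0, 9/2, 3, 9/2]
R5 ← R5 − (1/2)·R2: [0, 0, 0, 0, 0]
R4 ← R4 + (3/2)·R3: [0, 0, 0, 0, 0]
Echelon form has 3 nonzero rows, so rank(M) = 3.
Each nonzero row contributes one pivot column: 3 pivot columns.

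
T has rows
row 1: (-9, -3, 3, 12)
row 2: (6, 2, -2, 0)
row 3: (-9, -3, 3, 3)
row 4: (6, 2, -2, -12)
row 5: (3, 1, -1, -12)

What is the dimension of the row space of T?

Row reduce to echelon form.
R2 ← R2 + (2/3)·R1: [0, 0, 0, 8]
R3 ← R3 − R1: [0, 0, 0, -9]
R4 ← R4 + (2/3)·R1: [0, 0, 0, -4]
R5 ← R5 + (1/3)·R1: [0, 0, 0, -8]
R3 ← R3 + (9/8)·R2: [0, 0, 0, 0]
R4 ← R4 + (1/2)·R2: [0, 0, 0, 0]
R5 ← R5 + R2: [0, 0, 0, 0]
Echelon form has 2 nonzero rows, so rank(T) = 2.
The row space has dimension equal to the rank: 2.

2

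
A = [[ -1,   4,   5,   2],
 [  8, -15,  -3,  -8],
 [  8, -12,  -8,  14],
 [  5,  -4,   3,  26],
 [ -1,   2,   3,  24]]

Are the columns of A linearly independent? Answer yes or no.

yes

Row reduce A to echelon form.
R2 ← R2 + (8)·R1: [0, 17, 37, 8]
R3 ← R3 + (8)·R1: [0, 20, 32, 30]
R4 ← R4 + (5)·R1: [0, 16, 28, 36]
R5 ← R5 − R1: [0, -2, -2, 22]
R3 ← R3 − (20/17)·R2: [0, 0, -196/17, 350/17]
R4 ← R4 − (16/17)·R2: [0, 0, -116/17, 484/17]
R5 ← R5 + (2/17)·R2: [0, 0, 40/17, 390/17]
R4 ← R4 − (29/49)·R3: [0, 0, 0, 114/7]
R5 ← R5 + (10/49)·R3: [0, 0, 0, 190/7]
R5 ← R5 − (5/3)·R4: [0, 0, 0, 0]
4 pivots among 4 columns.
Every column is a pivot column, so the columns are linearly independent.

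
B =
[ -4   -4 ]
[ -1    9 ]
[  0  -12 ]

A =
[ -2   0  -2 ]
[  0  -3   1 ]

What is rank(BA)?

First compute BA:
[[  8,  12,   4],
 [  2, -27,  11],
 [  0,  36, -12]]
Now row reduce the product.
R2 ← R2 − (1/4)·R1: [0, -30, 10]
R3 ← R3 + (6/5)·R2: [0, 0, 0]
2 nonzero rows, so rank(BA) = 2.

2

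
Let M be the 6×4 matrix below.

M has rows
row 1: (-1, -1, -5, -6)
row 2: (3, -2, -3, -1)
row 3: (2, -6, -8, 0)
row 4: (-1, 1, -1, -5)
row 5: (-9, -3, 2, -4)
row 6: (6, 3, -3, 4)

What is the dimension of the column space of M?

4

Row reduce to echelon form.
R2 ← R2 + (3)·R1: [0, -5, -18, -19]
R3 ← R3 + (2)·R1: [0, -8, -18, -12]
R4 ← R4 − R1: [0, 2, 4, 1]
R5 ← R5 − (9)·R1: [0, 6, 47, 50]
R6 ← R6 + (6)·R1: [0, -3, -33, -32]
R3 ← R3 − (8/5)·R2: [0, 0, 54/5, 92/5]
R4 ← R4 + (2/5)·R2: [0, 0, -16/5, -33/5]
R5 ← R5 + (6/5)·R2: [0, 0, 127/5, 136/5]
R6 ← R6 − (3/5)·R2: [0, 0, -111/5, -103/5]
R4 ← R4 + (8/27)·R3: [0, 0, 0, -31/27]
R5 ← R5 − (127/54)·R3: [0, 0, 0, -434/27]
R6 ← R6 + (37/18)·R3: [0, 0, 0, 155/9]
R5 ← R5 − (14)·R4: [0, 0, 0, 0]
R6 ← R6 + (15)·R4: [0, 0, 0, 0]
Echelon form has 4 nonzero rows, so rank(M) = 4.
The column space has dimension equal to the rank: 4.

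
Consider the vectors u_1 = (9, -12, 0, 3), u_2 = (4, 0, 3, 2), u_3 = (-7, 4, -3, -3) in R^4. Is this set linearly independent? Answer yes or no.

no

Form the matrix with these vectors as rows and row reduce.
R2 ← R2 − (4/9)·R1: [0, 16/3, 3, 2/3]
R3 ← R3 + (7/9)·R1: [0, -16/3, -3, -2/3]
R3 ← R3 + R2: [0, 0, 0, 0]
2 nonzero rows, so the 3 vectors span a space of dimension 2.
Since 2 < 3, the vectors are linearly dependent.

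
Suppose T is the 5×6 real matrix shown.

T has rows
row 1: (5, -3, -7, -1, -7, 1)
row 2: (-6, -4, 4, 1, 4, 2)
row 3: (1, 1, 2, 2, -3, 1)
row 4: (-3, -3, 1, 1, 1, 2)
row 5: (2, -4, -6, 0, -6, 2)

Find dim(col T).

5

Row reduce to echelon form.
R2 ← R2 + (6/5)·R1: [0, -38/5, -22/5, -1/5, -22/5, 16/5]
R3 ← R3 − (1/5)·R1: [0, 8/5, 17/5, 11/5, -8/5, 4/5]
R4 ← R4 + (3/5)·R1: [0, -24/5, -16/5, 2/5, -16/5, 13/5]
R5 ← R5 − (2/5)·R1: [0, -14/5, -16/5, 2/5, -16/5, 8/5]
R3 ← R3 + (4/19)·R2: [0, 0, 47/19, 41/19, -48/19, 28/19]
R4 ← R4 − (12/19)·R2: [0, 0, -8/19, 10/19, -8/19, 11/19]
R5 ← R5 − (7/19)·R2: [0, 0, -30/19, 9/19, -30/19, 8/19]
R4 ← R4 + (8/47)·R3: [0, 0, 0, 42/47, -40/47, 39/47]
R5 ← R5 + (30/47)·R3: [0, 0, 0, 87/47, -150/47, 64/47]
R5 ← R5 − (29/14)·R4: [0, 0, 0, 0, -10/7, -5/14]
Echelon form has 5 nonzero rows, so rank(T) = 5.
The column space has dimension equal to the rank: 5.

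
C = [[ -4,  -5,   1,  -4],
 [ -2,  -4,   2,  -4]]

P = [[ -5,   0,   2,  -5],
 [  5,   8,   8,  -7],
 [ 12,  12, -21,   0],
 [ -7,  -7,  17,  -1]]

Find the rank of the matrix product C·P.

2

First compute CP:
[[ 35,   0, -137,  59],
 [ 42,  20, -146,  42]]
Now row reduce the product.
R2 ← R2 − (6/5)·R1: [0, 20, 92/5, -144/5]
2 nonzero rows, so rank(CP) = 2.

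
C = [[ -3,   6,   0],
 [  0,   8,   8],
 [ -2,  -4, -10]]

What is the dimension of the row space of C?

3

Row reduce to echelon form.
R3 ← R3 − (2/3)·R1: [0, -8, -10]
R3 ← R3 + R2: [0, 0, -2]
Echelon form has 3 nonzero rows, so rank(C) = 3.
The row space has dimension equal to the rank: 3.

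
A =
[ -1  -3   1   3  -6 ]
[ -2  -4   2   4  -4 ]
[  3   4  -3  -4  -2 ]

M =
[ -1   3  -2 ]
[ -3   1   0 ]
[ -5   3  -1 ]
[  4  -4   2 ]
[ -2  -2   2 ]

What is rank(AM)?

First compute AM:
[[ 29,  -3,  -5],
 [ 28, -12,   2],
 [-12,  24, -15]]
Now row reduce the product.
R2 ← R2 − (28/29)·R1: [0, -264/29, 198/29]
R3 ← R3 + (12/29)·R1: [0, 660/29, -495/29]
R3 ← R3 + (5/2)·R2: [0, 0, 0]
2 nonzero rows, so rank(AM) = 2.

2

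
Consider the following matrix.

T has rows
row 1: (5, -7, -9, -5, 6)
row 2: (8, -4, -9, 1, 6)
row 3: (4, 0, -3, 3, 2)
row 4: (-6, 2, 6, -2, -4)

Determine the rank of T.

Row reduce to echelon form.
R2 ← R2 − (8/5)·R1: [0, 36/5, 27/5, 9, -18/5]
R3 ← R3 − (4/5)·R1: [0, 28/5, 21/5, 7, -14/5]
R4 ← R4 + (6/5)·R1: [0, -32/5, -24/5, -8, 16/5]
R3 ← R3 − (7/9)·R2: [0, 0, 0, 0, 0]
R4 ← R4 + (8/9)·R2: [0, 0, 0, 0, 0]
Echelon form has 2 nonzero rows, so rank(T) = 2.

2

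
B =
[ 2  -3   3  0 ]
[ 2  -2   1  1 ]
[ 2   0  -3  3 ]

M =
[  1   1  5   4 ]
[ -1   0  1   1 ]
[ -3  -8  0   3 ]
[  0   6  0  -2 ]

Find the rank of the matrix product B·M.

2

First compute BM:
[[ -4, -22,   7,  14],
 [  1,   0,   8,   7],
 [ 11,  44,  10,  -7]]
Now row reduce the product.
R2 ← R2 + (1/4)·R1: [0, -11/2, 39/4, 21/2]
R3 ← R3 + (11/4)·R1: [0, -33/2, 117/4, 63/2]
R3 ← R3 − (3)·R2: [0, 0, 0, 0]
2 nonzero rows, so rank(BM) = 2.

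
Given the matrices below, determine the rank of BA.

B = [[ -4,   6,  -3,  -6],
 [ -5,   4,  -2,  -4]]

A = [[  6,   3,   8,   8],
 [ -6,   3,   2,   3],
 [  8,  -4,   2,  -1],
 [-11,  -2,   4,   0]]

2

First compute BA:
[[-18,  30, -50, -11],
 [-26,  13, -52, -26]]
Now row reduce the product.
R2 ← R2 − (13/9)·R1: [0, -91/3, 182/9, -91/9]
2 nonzero rows, so rank(BA) = 2.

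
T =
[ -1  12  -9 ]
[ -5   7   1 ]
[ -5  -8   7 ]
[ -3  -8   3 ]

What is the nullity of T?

Row reduce to echelon form.
R2 ← R2 − (5)·R1: [0, -53, 46]
R3 ← R3 − (5)·R1: [0, -68, 52]
R4 ← R4 − (3)·R1: [0, -44, 30]
R3 ← R3 − (68/53)·R2: [0, 0, -372/53]
R4 ← R4 − (44/53)·R2: [0, 0, -434/53]
R4 ← R4 − (7/6)·R3: [0, 0, 0]
3 nonzero rows, so rank(T) = 3.
T has 3 columns; by rank–nullity, nullity = 3 − 3 = 0.

0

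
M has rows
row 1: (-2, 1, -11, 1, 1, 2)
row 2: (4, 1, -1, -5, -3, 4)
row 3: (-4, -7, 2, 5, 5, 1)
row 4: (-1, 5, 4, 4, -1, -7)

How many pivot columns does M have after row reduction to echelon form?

Row reduce to echelon form.
R2 ← R2 + (2)·R1: [0, 3, -23, -3, -1, 8]
R3 ← R3 − (2)·R1: [0, -9, 24, 3, 3, -3]
R4 ← R4 − (1/2)·R1: [0, 9/2, 19/2, 7/2, -3/2, -8]
R3 ← R3 + (3)·R2: [0, 0, -45, -6, 0, 21]
R4 ← R4 − (3/2)·R2: [0, 0, 44, 8, 0, -20]
R4 ← R4 + (44/45)·R3: [0, 0, 0, 32/15, 0, 8/15]
Echelon form has 4 nonzero rows, so rank(M) = 4.
Each nonzero row contributes one pivot column: 4 pivot columns.

4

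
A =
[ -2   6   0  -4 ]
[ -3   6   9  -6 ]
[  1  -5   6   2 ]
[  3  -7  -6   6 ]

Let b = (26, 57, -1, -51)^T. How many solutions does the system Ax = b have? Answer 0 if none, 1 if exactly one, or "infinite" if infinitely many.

Row reduce the augmented matrix [A | b].
R2 ← R2 − (3/2)·R1: [0, -3, 9, 0, 18]
R3 ← R3 + (1/2)·R1: [0, -2, 6, 0, 12]
R4 ← R4 + (3/2)·R1: [0, 2, -6, 0, -12]
R3 ← R3 − (2/3)·R2: [0, 0, 0, 0, 0]
R4 ← R4 + (2/3)·R2: [0, 0, 0, 0, 0]
The echelon form has 2 nonzero rows, and every pivot lies in the first 4 columns, so rank(A) = rank([A|b]) = 2.
The system is consistent.
rank = 2 < 4 unknowns, so there are infinitely many solutions.

infinite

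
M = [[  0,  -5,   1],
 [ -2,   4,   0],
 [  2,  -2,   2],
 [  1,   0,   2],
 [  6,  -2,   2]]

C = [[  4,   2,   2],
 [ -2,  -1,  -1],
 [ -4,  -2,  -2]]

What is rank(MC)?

First compute MC:
[[  6,   3,   3],
 [-16,  -8,  -8],
 [  4,   2,   2],
 [ -4,  -2,  -2],
 [ 20,  10,  10]]
Now row reduce the product.
R2 ← R2 + (8/3)·R1: [0, 0, 0]
R3 ← R3 − (2/3)·R1: [0, 0, 0]
R4 ← R4 + (2/3)·R1: [0, 0, 0]
R5 ← R5 − (10/3)·R1: [0, 0, 0]
1 nonzero row, so rank(MC) = 1.

1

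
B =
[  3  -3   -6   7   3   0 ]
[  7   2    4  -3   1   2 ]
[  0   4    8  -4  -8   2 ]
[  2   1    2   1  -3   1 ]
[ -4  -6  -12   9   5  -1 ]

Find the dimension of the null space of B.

2

Row reduce to echelon form.
R2 ← R2 − (7/3)·R1: [0, 9, 18, -58/3, -6, 2]
R4 ← R4 − (2/3)·R1: [0, 3, 6, -11/3, -5, 1]
R5 ← R5 + (4/3)·R1: [0, -10, -20, 55/3, 9, -1]
R3 ← R3 − (4/9)·R2: [0, 0, 0, 124/27, -16/3, 10/9]
R4 ← R4 − (1/3)·R2: [0, 0, 0, 25/9, -3, 1/3]
R5 ← R5 + (10/9)·R2: [0, 0, 0, -85/27, 7/3, 11/9]
R4 ← R4 − (75/124)·R3: [0, 0, 0, 0, 7/31, -21/62]
R5 ← R5 + (85/124)·R3: [0, 0, 0, 0, -41/31, 123/62]
R5 ← R5 + (41/7)·R4: [0, 0, 0, 0, 0, 0]
4 nonzero rows, so rank(B) = 4.
B has 6 columns; by rank–nullity, nullity = 6 − 4 = 2.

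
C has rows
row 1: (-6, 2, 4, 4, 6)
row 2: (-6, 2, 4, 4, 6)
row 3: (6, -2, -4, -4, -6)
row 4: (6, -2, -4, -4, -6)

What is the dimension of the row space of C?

Row reduce to echelon form.
R2 ← R2 − R1: [0, 0, 0, 0, 0]
R3 ← R3 + R1: [0, 0, 0, 0, 0]
R4 ← R4 + R1: [0, 0, 0, 0, 0]
Echelon form has 1 nonzero row, so rank(C) = 1.
The row space has dimension equal to the rank: 1.

1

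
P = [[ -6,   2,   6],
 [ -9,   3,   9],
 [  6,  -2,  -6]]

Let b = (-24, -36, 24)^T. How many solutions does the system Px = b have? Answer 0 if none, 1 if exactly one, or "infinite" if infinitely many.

infinite

Row reduce the augmented matrix [P | b].
R2 ← R2 − (3/2)·R1: [0, 0, 0, 0]
R3 ← R3 + R1: [0, 0, 0, 0]
The echelon form has 1 nonzero rows, and every pivot lies in the first 3 columns, so rank(P) = rank([P|b]) = 1.
The system is consistent.
rank = 1 < 3 unknowns, so there are infinitely many solutions.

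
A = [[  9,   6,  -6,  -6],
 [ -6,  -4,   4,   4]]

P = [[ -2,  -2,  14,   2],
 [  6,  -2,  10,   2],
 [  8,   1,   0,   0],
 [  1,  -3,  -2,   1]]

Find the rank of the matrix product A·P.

1

First compute AP:
[[-36, -18, 198,  24],
 [ 24,  12, -132, -16]]
Now row reduce the product.
R2 ← R2 + (2/3)·R1: [0, 0, 0, 0]
1 nonzero row, so rank(AP) = 1.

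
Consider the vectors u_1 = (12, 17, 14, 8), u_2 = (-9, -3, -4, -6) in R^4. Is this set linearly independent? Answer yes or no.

Form the matrix with these vectors as rows and row reduce.
R2 ← R2 + (3/4)·R1: [0, 39/4, 13/2, 0]
2 nonzero rows, so the 2 vectors span a space of dimension 2.
Since 2 = 2, the vectors are linearly independent.

yes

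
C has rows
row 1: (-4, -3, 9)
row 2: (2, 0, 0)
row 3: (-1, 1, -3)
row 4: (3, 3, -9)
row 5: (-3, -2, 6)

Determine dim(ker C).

Row reduce to echelon form.
R2 ← R2 + (1/2)·R1: [0, -3/2, 9/2]
R3 ← R3 − (1/4)·R1: [0, 7/4, -21/4]
R4 ← R4 + (3/4)·R1: [0, 3/4, -9/4]
R5 ← R5 − (3/4)·R1: [0, 1/4, -3/4]
R3 ← R3 + (7/6)·R2: [0, 0, 0]
R4 ← R4 + (1/2)·R2: [0, 0, 0]
R5 ← R5 + (1/6)·R2: [0, 0, 0]
2 nonzero rows, so rank(C) = 2.
C has 3 columns; by rank–nullity, nullity = 3 − 2 = 1.

1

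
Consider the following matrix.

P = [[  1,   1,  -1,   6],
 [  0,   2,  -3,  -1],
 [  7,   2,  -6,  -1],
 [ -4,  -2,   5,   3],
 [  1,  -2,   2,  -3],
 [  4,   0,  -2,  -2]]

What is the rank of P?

Row reduce to echelon form.
R3 ← R3 − (7)·R1: [0, -5, 1, -43]
R4 ← R4 + (4)·R1: [0, 2, 1, 27]
R5 ← R5 − R1: [0, -3, 3, -9]
R6 ← R6 − (4)·R1: [0, -4, 2, -26]
R3 ← R3 + (5/2)·R2: [0, 0, -13/2, -91/2]
R4 ← R4 − R2: [0, 0, 4, 28]
R5 ← R5 + (3/2)·R2: [0, 0, -3/2, -21/2]
R6 ← R6 + (2)·R2: [0, 0, -4, -28]
R4 ← R4 + (8/13)·R3: [0, 0, 0, 0]
R5 ← R5 − (3/13)·R3: [0, 0, 0, 0]
R6 ← R6 − (8/13)·R3: [0, 0, 0, 0]
Echelon form has 3 nonzero rows, so rank(P) = 3.

3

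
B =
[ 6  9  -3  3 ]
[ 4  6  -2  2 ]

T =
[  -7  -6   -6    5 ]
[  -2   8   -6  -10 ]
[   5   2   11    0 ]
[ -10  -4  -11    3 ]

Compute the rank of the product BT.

First compute BT:
[[-105,  18, -156, -51],
 [-70,  12, -104, -34]]
Now row reduce the product.
R2 ← R2 − (2/3)·R1: [0, 0, 0, 0]
1 nonzero row, so rank(BT) = 1.

1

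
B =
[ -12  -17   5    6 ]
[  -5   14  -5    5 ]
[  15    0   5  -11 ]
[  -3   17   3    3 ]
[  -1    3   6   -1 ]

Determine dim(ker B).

Row reduce to echelon form.
R2 ← R2 − (5/12)·R1: [0, 253/12, -85/12, 5/2]
R3 ← R3 + (5/4)·R1: [0, -85/4, 45/4, -7/2]
R4 ← R4 − (1/4)·R1: [0, 85/4, 7/4, 3/2]
R5 ← R5 − (1/12)·R1: [0, 53/12, 67/12, -3/2]
R3 ← R3 + (255/253)·R2: [0, 0, 1040/253, -248/253]
R4 ← R4 − (255/253)·R2: [0, 0, 2249/253, -258/253]
R5 ← R5 − (53/253)·R2: [0, 0, 1788/253, -512/253]
R4 ← R4 − (173/80)·R3: [0, 0, 0, 11/10]
R5 ← R5 − (447/260)·R3: [0, 0, 0, -22/65]
R5 ← R5 + (4/13)·R4: [0, 0, 0, 0]
4 nonzero rows, so rank(B) = 4.
B has 4 columns; by rank–nullity, nullity = 4 − 4 = 0.

0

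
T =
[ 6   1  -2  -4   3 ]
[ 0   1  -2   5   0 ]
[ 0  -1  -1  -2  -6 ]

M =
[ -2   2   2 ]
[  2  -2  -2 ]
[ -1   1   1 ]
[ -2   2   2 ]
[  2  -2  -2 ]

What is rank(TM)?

First compute TM:
[[  6,  -6,  -6],
 [ -6,   6,   6],
 [ -9,   9,   9]]
Now row reduce the product.
R2 ← R2 + R1: [0, 0, 0]
R3 ← R3 + (3/2)·R1: [0, 0, 0]
1 nonzero row, so rank(TM) = 1.

1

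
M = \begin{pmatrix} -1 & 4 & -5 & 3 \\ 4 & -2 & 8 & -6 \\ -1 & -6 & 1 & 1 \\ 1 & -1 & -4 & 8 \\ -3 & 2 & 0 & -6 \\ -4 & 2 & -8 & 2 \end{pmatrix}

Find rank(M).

4

Row reduce to echelon form.
R2 ← R2 + (4)·R1: [0, 14, -12, 6]
R3 ← R3 − R1: [0, -10, 6, -2]
R4 ← R4 + R1: [0, 3, -9, 11]
R5 ← R5 − (3)·R1: [0, -10, 15, -15]
R6 ← R6 − (4)·R1: [0, -14, 12, -10]
R3 ← R3 + (5/7)·R2: [0, 0, -18/7, 16/7]
R4 ← R4 − (3/14)·R2: [0, 0, -45/7, 68/7]
R5 ← R5 + (5/7)·R2: [0, 0, 45/7, -75/7]
R6 ← R6 + R2: [0, 0, 0, -4]
R4 ← R4 − (5/2)·R3: [0, 0, 0, 4]
R5 ← R5 + (5/2)·R3: [0, 0, 0, -5]
R5 ← R5 + (5/4)·R4: [0, 0, 0, 0]
R6 ← R6 + R4: [0, 0, 0, 0]
Echelon form has 4 nonzero rows, so rank(M) = 4.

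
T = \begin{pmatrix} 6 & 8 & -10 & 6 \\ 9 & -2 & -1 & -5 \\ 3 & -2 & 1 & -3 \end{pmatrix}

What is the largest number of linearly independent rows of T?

Row reduce to echelon form.
R2 ← R2 − (3/2)·R1: [0, -14, 14, -14]
R3 ← R3 − (1/2)·R1: [0, -6, 6, -6]
R3 ← R3 − (3/7)·R2: [0, 0, 0, 0]
Echelon form has 2 nonzero rows, so rank(T) = 2.
The rank gives the maximum number of linearly independent rows: 2.

2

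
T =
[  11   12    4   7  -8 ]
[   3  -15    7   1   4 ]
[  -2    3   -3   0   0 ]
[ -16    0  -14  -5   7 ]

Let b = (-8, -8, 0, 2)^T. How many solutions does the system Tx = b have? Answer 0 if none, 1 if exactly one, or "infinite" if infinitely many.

Row reduce the augmented matrix [T | b].
R2 ← R2 − (3/11)·R1: [0, -201/11, 65/11, -10/11, 68/11, -64/11]
R3 ← R3 + (2/11)·R1: [0, 57/11, -25/11, 14/11, -16/11, -16/11]
R4 ← R4 + (16/11)·R1: [0, 192/11, -90/11, 57/11, -51/11, -106/11]
R3 ← R3 + (19/67)·R2: [0, 0, -40/67, 68/67, 20/67, -208/67]
R4 ← R4 + (64/67)·R2: [0, 0, -170/67, 289/67, 85/67, -1018/67]
R4 ← R4 − (17/4)·R3: [0, 0, 0, 0, 0, -2]
The echelon form has 4 nonzero rows; the last pivot sits in the augmented column, so rank(T) = 3 but rank([T|b]) = 4.
Since the ranks differ, the system is inconsistent.
It has no solutions.

0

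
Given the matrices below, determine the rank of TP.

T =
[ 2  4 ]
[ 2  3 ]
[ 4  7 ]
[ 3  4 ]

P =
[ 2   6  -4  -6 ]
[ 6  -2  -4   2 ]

First compute TP:
[[ 28,   4, -24,  -4],
 [ 22,   6, -20,  -6],
 [ 50,  10, -44, -10],
 [ 30,  10, -28, -10]]
Now row reduce the product.
R2 ← R2 − (11/14)·R1: [0, 20/7, -8/7, -20/7]
R3 ← R3 − (25/14)·R1: [0, 20/7, -8/7, -20/7]
R4 ← R4 − (15/14)·R1: [0, 40/7, -16/7, -40/7]
R3 ← R3 − R2: [0, 0, 0, 0]
R4 ← R4 − (2)·R2: [0, 0, 0, 0]
2 nonzero rows, so rank(TP) = 2.

2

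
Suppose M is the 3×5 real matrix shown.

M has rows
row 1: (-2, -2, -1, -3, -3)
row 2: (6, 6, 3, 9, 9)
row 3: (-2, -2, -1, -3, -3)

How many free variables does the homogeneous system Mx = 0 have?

4

Row reduce to echelon form.
R2 ← R2 + (3)·R1: [0, 0, 0, 0, 0]
R3 ← R3 − R1: [0, 0, 0, 0, 0]
1 nonzero row, so rank(M) = 1.
M has 5 columns; by rank–nullity, nullity = 5 − 1 = 4.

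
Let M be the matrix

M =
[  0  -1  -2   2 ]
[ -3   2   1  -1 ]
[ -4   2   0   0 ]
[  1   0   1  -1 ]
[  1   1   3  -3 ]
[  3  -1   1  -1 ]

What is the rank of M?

Row reduce to echelon form.
Swap R1 ↔ R2
R3 ← R3 − (4/3)·R1: [0, -2/3, -4/3, 4/3]
R4 ← R4 + (1/3)·R1: [0, 2/3, 4/3, -4/3]
R5 ← R5 + (1/3)·R1: [0, 5/3, 10/3, -10/3]
R6 ← R6 + R1: [0, 1, 2, -2]
R3 ← R3 − (2/3)·R2: [0, 0, 0, 0]
R4 ← R4 + (2/3)·R2: [0, 0, 0, 0]
R5 ← R5 + (5/3)·R2: [0, 0, 0, 0]
R6 ← R6 + R2: [0, 0, 0, 0]
Echelon form has 2 nonzero rows, so rank(M) = 2.

2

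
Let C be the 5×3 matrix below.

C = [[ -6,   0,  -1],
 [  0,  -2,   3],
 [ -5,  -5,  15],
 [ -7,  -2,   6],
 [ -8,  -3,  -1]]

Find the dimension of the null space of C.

0

Row reduce to echelon form.
R3 ← R3 − (5/6)·R1: [0, -5, 95/6]
R4 ← R4 − (7/6)·R1: [0, -2, 43/6]
R5 ← R5 − (4/3)·R1: [0, -3, 1/3]
R3 ← R3 − (5/2)·R2: [0, 0, 25/3]
R4 ← R4 − R2: [0, 0, 25/6]
R5 ← R5 − (3/2)·R2: [0, 0, -25/6]
R4 ← R4 − (1/2)·R3: [0, 0, 0]
R5 ← R5 + (1/2)·R3: [0, 0, 0]
3 nonzero rows, so rank(C) = 3.
C has 3 columns; by rank–nullity, nullity = 3 − 3 = 0.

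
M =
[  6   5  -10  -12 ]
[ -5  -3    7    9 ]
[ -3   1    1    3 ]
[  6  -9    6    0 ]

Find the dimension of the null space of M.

2

Row reduce to echelon form.
R2 ← R2 + (5/6)·R1: [0, 7/6, -4/3, -1]
R3 ← R3 + (1/2)·R1: [0, 7/2, -4, -3]
R4 ← R4 − R1: [0, -14, 16, 12]
R3 ← R3 − (3)·R2: [0, 0, 0, 0]
R4 ← R4 + (12)·R2: [0, 0, 0, 0]
2 nonzero rows, so rank(M) = 2.
M has 4 columns; by rank–nullity, nullity = 4 − 2 = 2.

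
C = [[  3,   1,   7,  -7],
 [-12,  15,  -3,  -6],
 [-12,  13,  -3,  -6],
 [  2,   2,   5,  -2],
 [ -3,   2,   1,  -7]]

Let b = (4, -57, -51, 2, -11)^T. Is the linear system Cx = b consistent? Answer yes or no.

Row reduce the augmented matrix [C | b].
R2 ← R2 + (4)·R1: [0, 19, 25, -34, -41]
R3 ← R3 + (4)·R1: [0, 17, 25, -34, -35]
R4 ← R4 − (2/3)·R1: [0, 4/3, 1/3, 8/3, -2/3]
R5 ← R5 + R1: [0, 3, 8, -14, -7]
R3 ← R3 − (17/19)·R2: [0, 0, 50/19, -68/19, 32/19]
R4 ← R4 − (4/57)·R2: [0, 0, -27/19, 96/19, 42/19]
R5 ← R5 − (3/19)·R2: [0, 0, 77/19, -164/19, -10/19]
R4 ← R4 + (27/50)·R3: [0, 0, 0, 78/25, 78/25]
R5 ← R5 − (77/50)·R3: [0, 0, 0, -78/25, -78/25]
R5 ← R5 + R4: [0, 0, 0, 0, 0]
The echelon form has 4 nonzero rows, and every pivot lies in the first 4 columns, so rank(C) = rank([C|b]) = 4.
The system is consistent.

yes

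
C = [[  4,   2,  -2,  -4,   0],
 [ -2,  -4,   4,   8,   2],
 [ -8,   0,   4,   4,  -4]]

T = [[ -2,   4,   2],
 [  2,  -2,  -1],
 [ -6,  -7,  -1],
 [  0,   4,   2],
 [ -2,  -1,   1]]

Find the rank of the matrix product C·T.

First compute CT:
[[  8,  10,   0],
 [-32,   2,  14],
 [  0, -40, -16]]
Now row reduce the product.
R2 ← R2 + (4)·R1: [0, 42, 14]
R3 ← R3 + (20/21)·R2: [0, 0, -8/3]
3 nonzero rows, so rank(CT) = 3.

3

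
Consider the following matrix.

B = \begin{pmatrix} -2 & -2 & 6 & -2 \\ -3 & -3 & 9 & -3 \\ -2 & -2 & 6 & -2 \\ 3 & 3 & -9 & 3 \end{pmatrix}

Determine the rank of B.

Row reduce to echelon form.
R2 ← R2 − (3/2)·R1: [0, 0, 0, 0]
R3 ← R3 − R1: [0, 0, 0, 0]
R4 ← R4 + (3/2)·R1: [0, 0, 0, 0]
Echelon form has 1 nonzero row, so rank(B) = 1.

1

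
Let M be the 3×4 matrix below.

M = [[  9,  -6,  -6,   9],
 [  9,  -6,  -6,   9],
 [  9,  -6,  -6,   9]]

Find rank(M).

Row reduce to echelon form.
R2 ← R2 − R1: [0, 0, 0, 0]
R3 ← R3 − R1: [0, 0, 0, 0]
Echelon form has 1 nonzero row, so rank(M) = 1.

1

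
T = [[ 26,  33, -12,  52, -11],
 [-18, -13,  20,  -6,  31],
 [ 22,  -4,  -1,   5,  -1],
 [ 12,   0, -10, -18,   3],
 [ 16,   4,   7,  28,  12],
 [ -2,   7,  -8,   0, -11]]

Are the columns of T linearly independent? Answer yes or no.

yes

Row reduce T to echelon form.
R2 ← R2 + (9/13)·R1: [0, 128/13, 152/13, 30, 304/13]
R3 ← R3 − (11/13)·R1: [0, -415/13, 119/13, -39, 108/13]
R4 ← R4 − (6/13)·R1: [0, -198/13, -58/13, -42, 105/13]
R5 ← R5 − (8/13)·R1: [0, -212/13, 187/13, -4, 244/13]
R6 ← R6 + (1/13)·R1: [0, 124/13, -116/13, 4, -154/13]
R3 ← R3 + (415/128)·R2: [0, 0, 753/16, 3729/64, 673/8]
R4 ← R4 + (99/64)·R2: [0, 0, 109/8, 141/32, 177/4]
R5 ← R5 + (53/32)·R2: [0, 0, 135/4, 731/16, 115/2]
R6 ← R6 − (31/32)·R2: [0, 0, -81/4, -401/16, -69/2]
R4 ← R4 − (218/753)·R3: [0, 0, 0, -3128/251, 14981/753]
R5 ← R5 − (180/251)·R3: [0, 0, 0, 3919/1004, -710/251]
R6 ← R6 + (108/251)·R3: [0, 0, 0, 2/251, 426/251]
R5 ← R5 + (3919/12512)·R4: [0, 0, 0, 0, 127729/37536]
R6 ← R6 + (1/1564)·R4: [0, 0, 0, 0, 8023/4692]
R6 ← R6 − (904/1799)·R5: [0, 0, 0, 0, 0]
5 pivots among 5 columns.
Every column is a pivot column, so the columns are linearly independent.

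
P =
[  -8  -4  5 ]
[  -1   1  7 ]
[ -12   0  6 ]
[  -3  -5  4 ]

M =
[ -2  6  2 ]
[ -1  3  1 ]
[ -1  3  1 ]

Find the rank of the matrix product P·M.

First compute PM:
[[ 15, -45, -15],
 [ -6,  18,   6],
 [ 18, -54, -18],
 [  7, -21,  -7]]
Now row reduce the product.
R2 ← R2 + (2/5)·R1: [0, 0, 0]
R3 ← R3 − (6/5)·R1: [0, 0, 0]
R4 ← R4 − (7/15)·R1: [0, 0, 0]
1 nonzero row, so rank(PM) = 1.

1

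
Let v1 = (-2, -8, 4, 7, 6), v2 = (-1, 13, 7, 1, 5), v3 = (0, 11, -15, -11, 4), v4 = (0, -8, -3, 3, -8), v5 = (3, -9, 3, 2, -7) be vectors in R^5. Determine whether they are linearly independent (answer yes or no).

Form the matrix with these vectors as rows and row reduce.
R2 ← R2 − (1/2)·R1: [0, 17, 5, -5/2, 2]
R5 ← R5 + (3/2)·R1: [0, -21, 9, 25/2, 2]
R3 ← R3 − (11/17)·R2: [0, 0, -310/17, -319/34, 46/17]
R4 ← R4 + (8/17)·R2: [0, 0, -11/17, 31/17, -120/17]
R5 ← R5 + (21/17)·R2: [0, 0, 258/17, 160/17, 76/17]
R4 ← R4 − (11/310)·R3: [0, 0, 0, 1337/620, -1109/155]
R5 ← R5 + (129/155)·R3: [0, 0, 0, 497/310, 1042/155]
R5 ← R5 − (142/191)·R4: [0, 0, 0, 0, 2300/191]
5 nonzero rows, so the 5 vectors span a space of dimension 5.
Since 5 = 5, the vectors are linearly independent.

yes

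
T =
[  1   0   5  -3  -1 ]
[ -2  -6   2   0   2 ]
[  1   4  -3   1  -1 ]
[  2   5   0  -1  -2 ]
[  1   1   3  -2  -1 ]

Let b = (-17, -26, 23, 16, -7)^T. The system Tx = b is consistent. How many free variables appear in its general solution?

3

Row reduce the augmented matrix [T | b].
R2 ← R2 + (2)·R1: [0, -6, 12, -6, 0, -60]
R3 ← R3 − R1: [0, 4, -8, 4, 0, 40]
R4 ← R4 − (2)·R1: [0, 5, -10, 5, 0, 50]
R5 ← R5 − R1: [0, 1, -2, 1, 0, 10]
R3 ← R3 + (2/3)·R2: [0, 0, 0, 0, 0, 0]
R4 ← R4 + (5/6)·R2: [0, 0, 0, 0, 0, 0]
R5 ← R5 + (1/6)·R2: [0, 0, 0, 0, 0, 0]
The echelon form has 2 nonzero rows, and every pivot lies in the first 5 columns, so rank(T) = rank([T|b]) = 2.
The system is consistent.
Free variables = (unknowns) − (rank) = 5 − 2 = 3.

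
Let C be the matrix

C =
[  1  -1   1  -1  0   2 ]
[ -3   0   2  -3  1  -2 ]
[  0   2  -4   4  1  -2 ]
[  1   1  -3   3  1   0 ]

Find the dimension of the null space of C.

3

Row reduce to echelon form.
R2 ← R2 + (3)·R1: [0, -3, 5, -6, 1, 4]
R4 ← R4 − R1: [0, 2, -4, 4, 1, -2]
R3 ← R3 + (2/3)·R2: [0, 0, -2/3, 0, 5/3, 2/3]
R4 ← R4 + (2/3)·R2: [0, 0, -2/3, 0, 5/3, 2/3]
R4 ← R4 − R3: [0, 0, 0, 0, 0, 0]
3 nonzero rows, so rank(C) = 3.
C has 6 columns; by rank–nullity, nullity = 6 − 3 = 3.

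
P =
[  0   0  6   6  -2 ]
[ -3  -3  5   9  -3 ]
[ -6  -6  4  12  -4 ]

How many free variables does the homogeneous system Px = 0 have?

Row reduce to echelon form.
Swap R1 ↔ R2
R3 ← R3 − (2)·R1: [0, 0, -6, -6, 2]
R3 ← R3 + R2: [0, 0, 0, 0, 0]
2 nonzero rows, so rank(P) = 2.
P has 5 columns; by rank–nullity, nullity = 5 − 2 = 3.

3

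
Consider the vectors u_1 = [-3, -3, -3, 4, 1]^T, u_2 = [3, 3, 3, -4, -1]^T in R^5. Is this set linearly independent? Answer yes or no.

no

Form the matrix with these vectors as rows and row reduce.
R2 ← R2 + R1: [0, 0, 0, 0, 0]
1 nonzero row, so the 2 vectors span a space of dimension 1.
Since 1 < 2, the vectors are linearly dependent.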